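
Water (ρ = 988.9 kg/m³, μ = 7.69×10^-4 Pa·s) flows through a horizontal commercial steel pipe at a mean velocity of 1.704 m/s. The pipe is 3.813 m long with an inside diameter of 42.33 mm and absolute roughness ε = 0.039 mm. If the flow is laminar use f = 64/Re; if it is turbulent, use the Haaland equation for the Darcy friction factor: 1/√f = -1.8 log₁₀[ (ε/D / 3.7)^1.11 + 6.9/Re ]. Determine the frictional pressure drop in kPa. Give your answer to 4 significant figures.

ΔP ≈ 2.825 kPa

Reynolds number Re = ρVD/μ = 988.9 · 1.704 · 0.04233 / 0.000769 = 9.276e+04.
Re > 4000 → turbulent. Relative roughness ε/D = 3.9e-05/0.04233 = 0.000921. Haaland: 1/√f = -1.8 log₁₀[(0.000921/3.7)^1.11 + 6.9/9.276e+04] = -1.8 log₁₀[0.0001 + 7.44e-05] = 6.765, so f = 0.02185.
Darcy-Weisbach: ΔP = f(L/D)(ρV²/2) = 0.02185·(3.813/0.04233)·(988.9·1.704²/2) = 0.02185·90.08·1436 = 2825 Pa.
ΔP = 2825 Pa = 2.825 kPa.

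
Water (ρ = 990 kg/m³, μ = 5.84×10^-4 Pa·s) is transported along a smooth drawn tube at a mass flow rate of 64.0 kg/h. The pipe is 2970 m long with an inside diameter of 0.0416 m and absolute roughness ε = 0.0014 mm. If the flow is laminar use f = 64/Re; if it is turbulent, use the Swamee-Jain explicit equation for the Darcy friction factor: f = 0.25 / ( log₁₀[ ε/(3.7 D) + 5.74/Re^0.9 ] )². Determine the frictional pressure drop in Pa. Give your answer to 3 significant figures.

ΔP ≈ 424 Pa

ṁ = 64.0 kg/h = 64.0/3600 = 0.01778 kg/s.
A = πD²/4 = π(0.0416)²/4 = 0.001359 m²; mean velocity V = ṁ/(ρA) = 0.01778/(990 · 0.001359) = 0.01321 m/s.
Reynolds number Re = ρVD/μ = 990 · 0.01321 · 0.0416 / 0.000584 = 931.7.
Re < 2300 → laminar flow, so f = 64/Re = 64/931.7 = 0.06869 (the turbulent correlation is not needed).
Darcy-Weisbach: ΔP = f(L/D)(ρV²/2) = 0.06869·(2970/0.0416)·(990·0.01321²/2) = 0.06869·7.139e+04·0.0864 = 423.7 Pa.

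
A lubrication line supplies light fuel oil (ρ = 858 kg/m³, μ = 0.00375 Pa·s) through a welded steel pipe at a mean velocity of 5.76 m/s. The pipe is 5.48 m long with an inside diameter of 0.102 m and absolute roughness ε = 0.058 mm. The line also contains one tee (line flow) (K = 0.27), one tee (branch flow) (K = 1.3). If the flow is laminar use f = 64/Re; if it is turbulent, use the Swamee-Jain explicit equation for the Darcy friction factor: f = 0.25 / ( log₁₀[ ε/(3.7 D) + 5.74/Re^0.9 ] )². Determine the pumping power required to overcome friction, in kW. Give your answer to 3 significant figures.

Reynolds number Re = ρVD/μ = 858 · 5.76 · 0.102 / 0.00375 = 1.344e+05.
Re > 4000 → turbulent. Relative roughness ε/D = 5.8e-05/0.102 = 0.000569. Swamee-Jain: f = 0.25/(log₁₀[0.000569/3.7 + 5.74/1.344e+05^0.9])² = 0.25/(log₁₀[0.000154 + 0.000139])² = 0.25/(-3.533)² = 0.02002.
Total minor-loss coefficient ΣK = 1·0.27 + 1·1.3 = 1.57.
ΔP = [f·L/D + ΣK]·(ρV²/2) = [0.02002·5.48/0.102 + 1.57]·(858·5.76²/2) = [1.076 + 1.57]·1.423e+04 = 3.766e+04 Pa.
Q = V·A = 5.76·0.008171 = 0.04707 m³/s.
Pumping power P = QΔP = 0.04707·3.766e+04 = 1772 W = 1.77 kW.

P ≈ 1.77 kW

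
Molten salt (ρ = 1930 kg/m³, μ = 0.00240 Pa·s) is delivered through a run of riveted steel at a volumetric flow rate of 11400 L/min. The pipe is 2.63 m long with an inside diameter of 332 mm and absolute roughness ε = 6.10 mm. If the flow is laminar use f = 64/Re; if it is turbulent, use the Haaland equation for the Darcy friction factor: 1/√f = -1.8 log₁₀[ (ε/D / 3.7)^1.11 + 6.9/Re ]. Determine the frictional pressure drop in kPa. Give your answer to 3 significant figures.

Q = 11400 L/min = 11400/60000 = 0.19 m³/s.
Cross-sectional area A = πD²/4 = π(0.332)²/4 = 0.08657 m²; mean velocity V = Q/A = 0.19/0.08657 = 2.195 m/s.
Reynolds number Re = ρVD/μ = 1930 · 2.195 · 0.332 / 0.0024 = 5.86e+05.
Re > 4000 → turbulent. Relative roughness ε/D = 0.0061/0.332 = 0.0184. Haaland: 1/√f = -1.8 log₁₀[(0.0184/3.7)^1.11 + 6.9/5.86e+05] = -1.8 log₁₀[0.00277 + 1.18e-05] = 4.6, so f = 0.04726.
Darcy-Weisbach: ΔP = f(L/D)(ρV²/2) = 0.04726·(2.63/0.332)·(1930·2.195²/2) = 0.04726·7.922·4648 = 1740 Pa.
ΔP = 1740 Pa = 1.74 kPa.

ΔP ≈ 1.74 kPa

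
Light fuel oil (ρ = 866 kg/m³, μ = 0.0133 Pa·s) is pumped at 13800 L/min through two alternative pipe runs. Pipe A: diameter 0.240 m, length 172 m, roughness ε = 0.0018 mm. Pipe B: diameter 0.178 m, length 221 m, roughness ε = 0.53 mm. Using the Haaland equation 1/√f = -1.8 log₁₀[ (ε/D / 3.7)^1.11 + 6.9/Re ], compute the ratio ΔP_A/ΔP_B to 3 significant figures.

ΔP_A/ΔP_B ≈ 0.120

Pipe A: V = Q/A = 0.23/0.04524 = 5.084 m/s; Re = 7.945e+04; ε/D = 7.5e-06; Haaland → f = 0.01873; ΔP_A = f(L/D)(ρV²/2) = 1.503e+05 Pa.
Pipe B: V = Q/A = 0.23/0.02488 = 9.243 m/s; Re = 1.071e+05; ε/D = 0.00298; Haaland → f = 0.02726; ΔP_B = f(L/D)(ρV²/2) = 1.252e+06 Pa.
ΔP_A/ΔP_B = 1.503e+05/1.252e+06 = 0.120.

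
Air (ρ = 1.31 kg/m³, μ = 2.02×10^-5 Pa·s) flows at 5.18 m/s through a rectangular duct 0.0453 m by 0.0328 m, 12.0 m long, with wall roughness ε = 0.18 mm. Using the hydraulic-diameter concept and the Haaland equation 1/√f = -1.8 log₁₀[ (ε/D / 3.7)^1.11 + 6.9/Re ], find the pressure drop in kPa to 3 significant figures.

ΔP ≈ 0.198 kPa

Hydraulic diameter D_h = 4A/P = 4·(0.0453·0.0328)/(2·(0.0453+0.0328)) = 0.005943/0.1562 = 0.03805 m.
Re = ρVD_h/μ = 1.31·5.18·0.03805/2.02e-05 = 1.278e+04.
ε/D_h = 0.00018/0.03805 = 0.00473; Haaland gives 1/√f = -1.8 log₁₀[0.000614+0.00054] = 5.288, so f = 0.03576.
ΔP = f(L/D_h)(ρV²/2) = 0.03576·12/0.03805·17.58 = 198.2 Pa.
ΔP = 0.198 kPa.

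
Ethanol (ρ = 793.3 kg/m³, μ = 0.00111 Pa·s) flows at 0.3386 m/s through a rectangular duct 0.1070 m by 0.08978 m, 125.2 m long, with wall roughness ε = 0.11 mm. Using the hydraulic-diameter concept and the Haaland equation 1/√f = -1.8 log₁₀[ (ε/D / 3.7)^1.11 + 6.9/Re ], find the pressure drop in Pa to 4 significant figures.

Hydraulic diameter D_h = 4A/P = 4·(0.107·0.08978)/(2·(0.107+0.08978)) = 0.03843/0.3936 = 0.09764 m.
Re = ρVD_h/μ = 793.3·0.3386·0.09764/0.00111 = 2.363e+04.
ε/D_h = 0.00011/0.09764 = 0.00113; Haaland gives 1/√f = -1.8 log₁₀[0.000125+0.000292] = 6.084, so f = 0.02702.
ΔP = f(L/D_h)(ρV²/2) = 0.02702·125.2/0.09764·45.48 = 1576 Pa.

ΔP ≈ 1576 Pa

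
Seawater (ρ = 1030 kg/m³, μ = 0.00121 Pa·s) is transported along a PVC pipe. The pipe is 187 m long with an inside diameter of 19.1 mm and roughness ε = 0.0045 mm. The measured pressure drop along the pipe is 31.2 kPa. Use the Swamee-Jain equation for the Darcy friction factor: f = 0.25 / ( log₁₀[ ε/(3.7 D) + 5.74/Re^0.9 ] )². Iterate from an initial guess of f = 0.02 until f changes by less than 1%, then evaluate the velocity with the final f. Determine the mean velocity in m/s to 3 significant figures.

V ≈ 0.422 m/s

Rearranging Darcy-Weisbach: V = √(2·ΔP·D/(f·L·ρ)). With ε/D = 4.5e-06/0.0191 = 0.000236, iterate starting from f = 0.02:
  f = 0.02 → V = √(2·3.12e+04·0.0191/(0.02·187·1030)) = 0.5562 m/s; Re = ρVD/μ = 9044; f → 0.03224
  f = 0.03224 → V = 0.4381 m/s; Re = 7123; f → 0.03443
  f = 0.03443 → V = 0.4239 m/s; Re = 6892; f → 0.03475
Converged (Δf/f < 1%). With the final f = 0.03475: V = √(2·3.12e+04·0.0191/(0.03475·187·1030)) = 0.422 m/s.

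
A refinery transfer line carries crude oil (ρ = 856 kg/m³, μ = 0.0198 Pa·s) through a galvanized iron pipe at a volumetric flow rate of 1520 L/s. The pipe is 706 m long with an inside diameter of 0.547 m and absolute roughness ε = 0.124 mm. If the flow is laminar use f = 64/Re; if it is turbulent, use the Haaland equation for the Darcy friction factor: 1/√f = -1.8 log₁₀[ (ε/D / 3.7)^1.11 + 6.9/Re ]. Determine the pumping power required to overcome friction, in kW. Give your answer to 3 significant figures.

P ≈ 621 kW

Q = 1520 L/s = 1520/1000 = 1.52 m³/s.
Cross-sectional area A = πD²/4 = π(0.547)²/4 = 0.235 m²; mean velocity V = Q/A = 1.52/0.235 = 6.468 m/s.
Reynolds number Re = ρVD/μ = 856 · 6.468 · 0.547 / 0.0198 = 1.53e+05.
Re > 4000 → turbulent. Relative roughness ε/D = 0.000124/0.547 = 0.000227. Haaland: 1/√f = -1.8 log₁₀[(0.000227/3.7)^1.11 + 6.9/1.53e+05] = -1.8 log₁₀[2.11e-05 + 4.51e-05] = 7.523, so f = 0.01767.
Darcy-Weisbach: ΔP = f(L/D)(ρV²/2) = 0.01767·(706/0.547)·(856·6.468²/2) = 0.01767·1291·1.791e+04 = 4.084e+05 Pa.
Pumping power P = QΔP = 1.52·4.084e+05 = 620800 W = 621 kW.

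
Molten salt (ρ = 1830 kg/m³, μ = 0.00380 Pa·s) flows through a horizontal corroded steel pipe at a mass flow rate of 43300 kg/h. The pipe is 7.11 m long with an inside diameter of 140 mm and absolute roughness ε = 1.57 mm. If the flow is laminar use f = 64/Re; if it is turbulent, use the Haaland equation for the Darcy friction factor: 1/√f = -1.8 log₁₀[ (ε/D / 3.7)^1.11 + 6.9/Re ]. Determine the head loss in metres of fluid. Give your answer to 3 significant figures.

h_f ≈ 0.0195 m

ṁ = 43300 kg/h = 43300/3600 = 12.03 kg/s.
A = πD²/4 = π(0.14)²/4 = 0.01539 m²; mean velocity V = ṁ/(ρA) = 12.03/(1830 · 0.01539) = 0.427 m/s.
Reynolds number Re = ρVD/μ = 1830 · 0.427 · 0.14 / 0.0038 = 2.879e+04.
Re > 4000 → turbulent. Relative roughness ε/D = 0.00157/0.14 = 0.0112. Haaland: 1/√f = -1.8 log₁₀[(0.0112/3.7)^1.11 + 6.9/2.879e+04] = -1.8 log₁₀[0.0016 + 0.00024] = 4.923, so f = 0.04126.
Darcy-Weisbach: ΔP = f(L/D)(ρV²/2) = 0.04126·(7.11/0.14)·(1830·0.427²/2) = 0.04126·50.79·166.8 = 349.6 Pa.
Head loss h_f = ΔP/(ρg) = 349.6/(1830·9.81) = 0.0195 m.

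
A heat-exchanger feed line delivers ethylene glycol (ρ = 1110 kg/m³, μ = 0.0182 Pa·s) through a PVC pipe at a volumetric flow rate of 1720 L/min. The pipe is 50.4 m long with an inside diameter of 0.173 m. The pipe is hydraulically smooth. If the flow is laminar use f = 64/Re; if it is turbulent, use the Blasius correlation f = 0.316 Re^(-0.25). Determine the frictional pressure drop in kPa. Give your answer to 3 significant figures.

Q = 1720 L/min = 1720/60000 = 0.02867 m³/s.
Cross-sectional area A = πD²/4 = π(0.173)²/4 = 0.02351 m²; mean velocity V = Q/A = 0.02867/0.02351 = 1.22 m/s.
Reynolds number Re = ρVD/μ = 1110 · 1.22 · 0.173 / 0.0182 = 1.287e+04.
Re > 4000 → turbulent. Smooth-pipe (Blasius): f = 0.316 Re^(-0.25) = 0.316/(1.287e+04)^0.25 = 0.02967.
Darcy-Weisbach: ΔP = f(L/D)(ρV²/2) = 0.02967·(50.4/0.173)·(1110·1.22²/2) = 0.02967·291.3·825.4 = 7135 Pa.
ΔP = 7135 Pa = 7.13 kPa.

ΔP ≈ 7.13 kPa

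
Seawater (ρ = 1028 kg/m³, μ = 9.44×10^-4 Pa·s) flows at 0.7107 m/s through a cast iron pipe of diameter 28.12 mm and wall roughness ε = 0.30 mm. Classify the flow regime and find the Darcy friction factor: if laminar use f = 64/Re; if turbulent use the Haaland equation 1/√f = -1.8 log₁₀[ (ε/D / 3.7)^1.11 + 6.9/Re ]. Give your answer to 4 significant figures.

Re = ρVD/μ = 1028·0.7107·0.02812/0.000944 = 2.176e+04.
Re > 4000 → turbulent. ε/D = 0.0003/0.02812 = 0.0107; Haaland: 1/√f = -1.8 log₁₀[0.00152 + 0.000317] = 4.927, so f = 0.0412.

f ≈ 0.04120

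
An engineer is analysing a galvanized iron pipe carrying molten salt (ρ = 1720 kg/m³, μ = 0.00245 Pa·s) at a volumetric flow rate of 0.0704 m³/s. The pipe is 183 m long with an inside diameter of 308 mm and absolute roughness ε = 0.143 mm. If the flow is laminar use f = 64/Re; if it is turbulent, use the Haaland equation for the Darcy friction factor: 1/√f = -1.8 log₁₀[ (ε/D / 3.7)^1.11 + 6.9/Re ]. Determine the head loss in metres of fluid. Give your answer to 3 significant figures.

h_f ≈ 0.498 m

Cross-sectional area A = πD²/4 = π(0.308)²/4 = 0.07451 m²; mean velocity V = Q/A = 0.0704/0.07451 = 0.9449 m/s.
Reynolds number Re = ρVD/μ = 1720 · 0.9449 · 0.308 / 0.00245 = 2.043e+05.
Re > 4000 → turbulent. Relative roughness ε/D = 0.000143/0.308 = 0.000464. Haaland: 1/√f = -1.8 log₁₀[(0.000464/3.7)^1.11 + 6.9/2.043e+05] = -1.8 log₁₀[4.67e-05 + 3.38e-05] = 7.37, so f = 0.01841.
Darcy-Weisbach: ΔP = f(L/D)(ρV²/2) = 0.01841·(183/0.308)·(1720·0.9449²/2) = 0.01841·594.2·767.8 = 8400 Pa.
Head loss h_f = ΔP/(ρg) = 8400/(1720·9.81) = 0.498 m.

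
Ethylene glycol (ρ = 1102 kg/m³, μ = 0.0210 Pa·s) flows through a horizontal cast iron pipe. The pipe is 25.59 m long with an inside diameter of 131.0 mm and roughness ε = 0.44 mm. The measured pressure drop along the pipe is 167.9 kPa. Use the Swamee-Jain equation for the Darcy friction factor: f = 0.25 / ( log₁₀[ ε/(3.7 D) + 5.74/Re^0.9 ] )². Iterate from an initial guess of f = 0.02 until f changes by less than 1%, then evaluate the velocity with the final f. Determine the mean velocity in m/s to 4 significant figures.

V ≈ 7.254 m/s

Rearranging Darcy-Weisbach: V = √(2·ΔP·D/(f·L·ρ)). With ε/D = 0.00044/0.131 = 0.00336, iterate starting from f = 0.02:
  f = 0.02 → V = √(2·1.679e+05·0.131/(0.02·25.59·1102)) = 8.832 m/s; Re = ρVD/μ = 6.071e+04; f → 0.02925
  f = 0.02925 → V = 7.303 m/s; Re = 5.02e+04; f → 0.02963
  f = 0.02963 → V = 7.256 m/s; Re = 4.988e+04; f → 0.02964
Converged (Δf/f < 1%). With the final f = 0.02964: V = √(2·1.679e+05·0.131/(0.02964·25.59·1102)) = 7.254 m/s.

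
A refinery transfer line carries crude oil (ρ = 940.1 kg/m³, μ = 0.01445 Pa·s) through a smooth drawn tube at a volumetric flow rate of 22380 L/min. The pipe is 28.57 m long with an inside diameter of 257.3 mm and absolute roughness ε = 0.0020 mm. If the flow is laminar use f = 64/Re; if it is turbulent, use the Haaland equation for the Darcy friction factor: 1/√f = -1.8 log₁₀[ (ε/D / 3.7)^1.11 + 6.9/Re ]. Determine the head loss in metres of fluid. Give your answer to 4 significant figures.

Q = 22380 L/min = 22380/60000 = 0.373 m³/s.
Cross-sectional area A = πD²/4 = π(0.2573)²/4 = 0.052 m²; mean velocity V = Q/A = 0.373/0.052 = 7.174 m/s.
Reynolds number Re = ρVD/μ = 940.1 · 7.174 · 0.2573 / 0.0144 = 1.201e+05.
Re > 4000 → turbulent. Relative roughness ε/D = 2e-06/0.2573 = 7.77e-06. Haaland: 1/√f = -1.8 log₁₀[(7.77e-06/3.7)^1.11 + 6.9/1.201e+05] = -1.8 log₁₀[4.99e-07 + 5.75e-05] = 7.626, so f = 0.01719.
Darcy-Weisbach: ΔP = f(L/D)(ρV²/2) = 0.01719·(28.57/0.2573)·(940.1·7.174²/2) = 0.01719·111·2.419e+04 = 4.618e+04 Pa.
Head loss h_f = ΔP/(ρg) = 4.618e+04/(940.1·9.81) = 5.007 m.

h_f ≈ 5.007 m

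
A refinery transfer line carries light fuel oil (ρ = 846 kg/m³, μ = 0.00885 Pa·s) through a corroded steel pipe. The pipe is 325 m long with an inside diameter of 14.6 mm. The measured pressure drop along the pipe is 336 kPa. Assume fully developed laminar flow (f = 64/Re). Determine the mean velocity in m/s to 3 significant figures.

V ≈ 0.778 m/s

For laminar flow, f = 64/Re with Re = ρVD/μ, so Darcy-Weisbach reduces to ΔP = 32μLV/D². Solving for V: V = ΔP·D²/(32μL) = 3.36e+05·(0.0146)²/(32·0.00885·325) = 0.7782 m/s.
Check: Re = ρVD/μ = 846·0.7782·0.0146/0.00885 = 1086 < 2300, so the laminar assumption holds.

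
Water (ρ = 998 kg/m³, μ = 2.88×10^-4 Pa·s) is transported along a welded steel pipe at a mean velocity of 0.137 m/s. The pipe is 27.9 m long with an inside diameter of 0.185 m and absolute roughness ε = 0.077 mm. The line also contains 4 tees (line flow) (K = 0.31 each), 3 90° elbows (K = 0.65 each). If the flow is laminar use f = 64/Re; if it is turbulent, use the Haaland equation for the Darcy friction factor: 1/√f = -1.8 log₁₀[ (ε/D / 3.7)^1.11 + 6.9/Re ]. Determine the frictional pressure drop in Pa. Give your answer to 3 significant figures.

ΔP ≈ 58.2 Pa

Reynolds number Re = ρVD/μ = 998 · 0.137 · 0.185 / 0.000288 = 8.783e+04.
Re > 4000 → turbulent. Relative roughness ε/D = 7.7e-05/0.185 = 0.000416. Haaland: 1/√f = -1.8 log₁₀[(0.000416/3.7)^1.11 + 6.9/8.783e+04] = -1.8 log₁₀[4.14e-05 + 7.86e-05] = 7.058, so f = 0.02007.
Total minor-loss coefficient ΣK = 4·0.31 + 3·0.65 = 3.19.
ΔP = [f·L/D + ΣK]·(ρV²/2) = [0.02007·27.9/0.185 + 3.19]·(998·0.137²/2) = [3.028 + 3.19]·9.366 = 58.23 Pa.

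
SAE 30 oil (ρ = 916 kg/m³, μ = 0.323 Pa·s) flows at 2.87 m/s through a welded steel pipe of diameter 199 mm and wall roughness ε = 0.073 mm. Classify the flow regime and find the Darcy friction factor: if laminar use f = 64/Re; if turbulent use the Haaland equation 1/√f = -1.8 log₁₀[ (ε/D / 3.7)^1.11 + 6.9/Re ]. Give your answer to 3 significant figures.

f ≈ 0.0395

Re = ρVD/μ = 916·2.87·0.199/0.323 = 1620.
Re < 2300 → laminar, so f = 64/Re = 0.03951 (roughness is irrelevant in laminar flow).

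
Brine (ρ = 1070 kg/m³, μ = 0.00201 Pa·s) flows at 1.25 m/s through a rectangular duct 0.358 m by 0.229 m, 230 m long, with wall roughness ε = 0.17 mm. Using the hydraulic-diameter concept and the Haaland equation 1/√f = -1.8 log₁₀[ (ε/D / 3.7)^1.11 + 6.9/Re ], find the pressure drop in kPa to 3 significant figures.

ΔP ≈ 13.3 kPa

Hydraulic diameter D_h = 4A/P = 4·(0.358·0.229)/(2·(0.358+0.229)) = 0.3279/1.174 = 0.2793 m.
Re = ρVD_h/μ = 1070·1.25·0.2793/0.00201 = 1.859e+05.
ε/D_h = 0.00017/0.2793 = 0.000609; Haaland gives 1/√f = -1.8 log₁₀[6.31e-05+3.71e-05] = 7.198, so f = 0.0193.
ΔP = f(L/D_h)(ρV²/2) = 0.0193·230/0.2793·835.9 = 1.328e+04 Pa.
ΔP = 13.3 kPa.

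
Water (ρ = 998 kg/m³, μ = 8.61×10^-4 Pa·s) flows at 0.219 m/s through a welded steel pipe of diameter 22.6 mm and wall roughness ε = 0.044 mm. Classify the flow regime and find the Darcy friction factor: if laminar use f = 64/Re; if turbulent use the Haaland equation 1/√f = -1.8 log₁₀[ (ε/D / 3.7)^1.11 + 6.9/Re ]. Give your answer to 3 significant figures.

Re = ρVD/μ = 998·0.219·0.0226/0.000861 = 5737.
Re > 4000 → turbulent. ε/D = 4.4e-05/0.0226 = 0.00195; Haaland: 1/√f = -1.8 log₁₀[0.000229 + 0.0012] = 5.119, so f = 0.03816.

f ≈ 0.0382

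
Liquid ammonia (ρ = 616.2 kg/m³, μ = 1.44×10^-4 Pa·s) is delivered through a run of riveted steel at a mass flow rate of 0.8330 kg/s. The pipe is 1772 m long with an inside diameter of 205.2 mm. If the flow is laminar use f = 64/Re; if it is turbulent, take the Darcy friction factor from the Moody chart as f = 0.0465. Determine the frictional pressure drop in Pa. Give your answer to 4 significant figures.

A = πD²/4 = π(0.2052)²/4 = 0.03307 m²; mean velocity V = ṁ/(ρA) = 0.833/(616.2 · 0.03307) = 0.04088 m/s.
Reynolds number Re = ρVD/μ = 616.2 · 0.04088 · 0.2052 / 0.000144 = 3.589e+04.
Re > 4000 → turbulent; use the Moody-chart value f = 0.0465.
Darcy-Weisbach: ΔP = f(L/D)(ρV²/2) = 0.0465·(1772/0.2052)·(616.2·0.04088²/2) = 0.0465·8635·0.5148 = 206.7 Pa.

ΔP ≈ 206.7 Pa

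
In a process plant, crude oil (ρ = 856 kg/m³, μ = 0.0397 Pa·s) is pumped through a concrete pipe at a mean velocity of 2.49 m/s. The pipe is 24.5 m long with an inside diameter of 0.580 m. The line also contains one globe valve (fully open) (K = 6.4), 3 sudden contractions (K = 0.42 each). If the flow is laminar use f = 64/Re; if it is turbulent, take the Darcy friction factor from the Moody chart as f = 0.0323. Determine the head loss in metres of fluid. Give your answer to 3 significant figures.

Reynolds number Re = ρVD/μ = 856 · 2.49 · 0.58 / 0.0397 = 3.114e+04.
Re > 4000 → turbulent; use the Moody-chart value f = 0.0323.
Total minor-loss coefficient ΣK = 1·6.4 + 3·0.42 = 7.66.
ΔP = [f·L/D + ΣK]·(ρV²/2) = [0.0323·24.5/0.58 + 7.66]·(856·2.49²/2) = [1.364 + 7.66]·2654 = 2.395e+04 Pa.
Head loss h_f = ΔP/(ρg) = 2.395e+04/(856·9.81) = 2.85 m.

h_f ≈ 2.85 m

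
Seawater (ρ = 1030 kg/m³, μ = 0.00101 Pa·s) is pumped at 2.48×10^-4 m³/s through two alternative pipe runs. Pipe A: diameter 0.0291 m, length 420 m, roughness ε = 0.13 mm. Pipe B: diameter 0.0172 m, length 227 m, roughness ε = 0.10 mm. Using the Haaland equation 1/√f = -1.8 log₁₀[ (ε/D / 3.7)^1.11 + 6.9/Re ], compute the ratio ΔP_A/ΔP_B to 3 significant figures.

Pipe A: V = Q/A = 0.000248/0.0006651 = 0.3729 m/s; Re = 1.107e+04; ε/D = 0.00447; Haaland → f = 0.03618; ΔP_A = f(L/D)(ρV²/2) = 3.739e+04 Pa.
Pipe B: V = Q/A = 0.000248/0.0002324 = 1.067 m/s; Re = 1.872e+04; ε/D = 0.00581; Haaland → f = 0.03564; ΔP_B = f(L/D)(ρV²/2) = 2.76e+05 Pa.
ΔP_A/ΔP_B = 3.739e+04/2.76e+05 = 0.135.

ΔP_A/ΔP_B ≈ 0.135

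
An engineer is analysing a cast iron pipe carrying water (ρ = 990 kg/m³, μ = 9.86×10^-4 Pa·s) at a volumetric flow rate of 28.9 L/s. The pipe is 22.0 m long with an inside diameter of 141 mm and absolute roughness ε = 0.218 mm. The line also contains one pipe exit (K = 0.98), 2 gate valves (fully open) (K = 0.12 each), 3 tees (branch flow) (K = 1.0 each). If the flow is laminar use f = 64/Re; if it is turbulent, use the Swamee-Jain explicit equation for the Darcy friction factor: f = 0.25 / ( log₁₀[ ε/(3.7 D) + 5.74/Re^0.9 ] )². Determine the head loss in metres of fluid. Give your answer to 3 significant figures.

Q = 28.9 L/s = 28.9/1000 = 0.0289 m³/s.
Cross-sectional area A = πD²/4 = π(0.141)²/4 = 0.01561 m²; mean velocity V = Q/A = 0.0289/0.01561 = 1.851 m/s.
Reynolds number Re = ρVD/μ = 990 · 1.851 · 0.141 / 0.000986 = 2.62e+05.
Re > 4000 → turbulent. Relative roughness ε/D = 0.000218/0.141 = 0.00155. Swamee-Jain: f = 0.25/(log₁₀[0.00155/3.7 + 5.74/2.62e+05^0.9])² = 0.25/(log₁₀[0.000418 + 7.63e-05])² = 0.25/(-3.306)² = 0.02287.
Total minor-loss coefficient ΣK = 1·0.98 + 2·0.12 + 3·1 = 4.22.
ΔP = [f·L/D + ΣK]·(ρV²/2) = [0.02287·22/0.141 + 4.22]·(990·1.851²/2) = [3.569 + 4.22]·1696 = 1.321e+04 Pa.
Head loss h_f = ΔP/(ρg) = 1.321e+04/(990·9.81) = 1.36 m.

h_f ≈ 1.36 m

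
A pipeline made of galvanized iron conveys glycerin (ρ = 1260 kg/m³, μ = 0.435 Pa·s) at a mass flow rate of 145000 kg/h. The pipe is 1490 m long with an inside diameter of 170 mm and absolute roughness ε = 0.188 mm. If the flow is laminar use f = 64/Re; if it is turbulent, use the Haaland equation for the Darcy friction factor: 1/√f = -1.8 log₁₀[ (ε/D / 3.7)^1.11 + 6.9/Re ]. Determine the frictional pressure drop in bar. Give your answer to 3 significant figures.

ΔP ≈ 10.1 bar

ṁ = 145000 kg/h = 145000/3600 = 40.28 kg/s.
A = πD²/4 = π(0.17)²/4 = 0.0227 m²; mean velocity V = ṁ/(ρA) = 40.28/(1260 · 0.0227) = 1.408 m/s.
Reynolds number Re = ρVD/μ = 1260 · 1.408 · 0.17 / 0.435 = 693.5.
Re < 2300 → laminar flow, so f = 64/Re = 64/693.5 = 0.09229 (the turbulent correlation is not needed).
Darcy-Weisbach: ΔP = f(L/D)(ρV²/2) = 0.09229·(1490/0.17)·(1260·1.408²/2) = 0.09229·8765·1250 = 1.011e+06 Pa.
ΔP = 1.011e+06 Pa = 10.1 bar.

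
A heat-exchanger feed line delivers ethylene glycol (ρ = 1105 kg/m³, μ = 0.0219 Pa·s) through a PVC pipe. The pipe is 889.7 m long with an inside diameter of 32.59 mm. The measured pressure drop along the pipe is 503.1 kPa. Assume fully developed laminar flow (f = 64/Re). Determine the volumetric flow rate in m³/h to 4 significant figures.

Q ≈ 2.574 m³/h

For laminar flow, f = 64/Re with Re = ρVD/μ, so Darcy-Weisbach reduces to ΔP = 32μLV/D². Solving for V: V = ΔP·D²/(32μL) = 5.031e+05·(0.03259)²/(32·0.0219·889.7) = 0.857 m/s.
Check: Re = ρVD/μ = 1105·0.857·0.03259/0.0219 = 1409 < 2300, so the laminar assumption holds.
Q = V·A = 0.857·(π/4·0.03259²) = 0.0007149 m³/s = 2.574 m³/h.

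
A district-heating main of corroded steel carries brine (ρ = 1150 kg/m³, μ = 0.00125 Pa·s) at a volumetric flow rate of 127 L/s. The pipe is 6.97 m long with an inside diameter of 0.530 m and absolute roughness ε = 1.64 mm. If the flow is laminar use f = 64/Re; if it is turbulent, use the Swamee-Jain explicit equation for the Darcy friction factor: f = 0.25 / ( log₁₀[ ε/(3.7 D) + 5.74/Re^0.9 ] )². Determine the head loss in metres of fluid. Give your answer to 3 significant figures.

h_f ≈ 0.00600 m

Q = 127 L/s = 127/1000 = 0.127 m³/s.
Cross-sectional area A = πD²/4 = π(0.53)²/4 = 0.2206 m²; mean velocity V = Q/A = 0.127/0.2206 = 0.5757 m/s.
Reynolds number Re = ρVD/μ = 1150 · 0.5757 · 0.53 / 0.00125 = 2.807e+05.
Re > 4000 → turbulent. Relative roughness ε/D = 0.00164/0.53 = 0.00309. Swamee-Jain: f = 0.25/(log₁₀[0.00309/3.7 + 5.74/2.807e+05^0.9])² = 0.25/(log₁₀[0.000836 + 7.17e-05])² = 0.25/(-3.042)² = 0.02702.
Darcy-Weisbach: ΔP = f(L/D)(ρV²/2) = 0.02702·(6.97/0.53)·(1150·0.5757²/2) = 0.02702·13.15·190.5 = 67.7 Pa.
Head loss h_f = ΔP/(ρg) = 67.7/(1150·9.81) = 0.00600 m.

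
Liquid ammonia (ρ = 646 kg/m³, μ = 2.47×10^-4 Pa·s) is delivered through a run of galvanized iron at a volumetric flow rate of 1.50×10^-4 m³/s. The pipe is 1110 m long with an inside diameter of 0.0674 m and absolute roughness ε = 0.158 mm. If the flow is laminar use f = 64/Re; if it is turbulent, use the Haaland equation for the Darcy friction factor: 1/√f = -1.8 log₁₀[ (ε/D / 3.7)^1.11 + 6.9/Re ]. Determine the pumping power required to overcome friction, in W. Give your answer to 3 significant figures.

P ≈ 0.0512 W

Cross-sectional area A = πD²/4 = π(0.0674)²/4 = 0.003568 m²; mean velocity V = Q/A = 0.00015/0.003568 = 0.04204 m/s.
Reynolds number Re = ρVD/μ = 646 · 0.04204 · 0.0674 / 0.000247 = 7411.
Re > 4000 → turbulent. Relative roughness ε/D = 0.000158/0.0674 = 0.00234. Haaland: 1/√f = -1.8 log₁₀[(0.00234/3.7)^1.11 + 6.9/7411] = -1.8 log₁₀[0.000282 + 0.000931] = 5.249, so f = 0.03629.
Darcy-Weisbach: ΔP = f(L/D)(ρV²/2) = 0.03629·(1110/0.0674)·(646·0.04204²/2) = 0.03629·1.647e+04·0.5709 = 341.2 Pa.
Pumping power P = QΔP = 0.00015·341.2 = 0.05119 W = 0.0512 W.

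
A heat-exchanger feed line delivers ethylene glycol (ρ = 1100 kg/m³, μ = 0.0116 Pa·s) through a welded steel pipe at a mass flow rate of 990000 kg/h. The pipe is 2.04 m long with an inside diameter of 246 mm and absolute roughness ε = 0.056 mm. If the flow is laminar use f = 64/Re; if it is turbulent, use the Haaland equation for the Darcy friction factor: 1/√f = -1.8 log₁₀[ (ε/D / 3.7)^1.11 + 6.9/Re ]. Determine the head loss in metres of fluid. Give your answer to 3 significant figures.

ṁ = 990000 kg/h = 990000/3600 = 275 kg/s.
A = πD²/4 = π(0.246)²/4 = 0.04753 m²; mean velocity V = ṁ/(ρA) = 275/(1100 · 0.04753) = 5.26 m/s.
Reynolds number Re = ρVD/μ = 1100 · 5.26 · 0.246 / 0.0116 = 1.227e+05.
Re > 4000 → turbulent. Relative roughness ε/D = 5.6e-05/0.246 = 0.000228. Haaland: 1/√f = -1.8 log₁₀[(0.000228/3.7)^1.11 + 6.9/1.227e+05] = -1.8 log₁₀[2.12e-05 + 5.62e-05] = 7.4, so f = 0.01826.
Darcy-Weisbach: ΔP = f(L/D)(ρV²/2) = 0.01826·(2.04/0.246)·(1100·5.26²/2) = 0.01826·8.293·1.522e+04 = 2304 Pa.
Head loss h_f = ΔP/(ρg) = 2304/(1100·9.81) = 0.214 m.

h_f ≈ 0.214 m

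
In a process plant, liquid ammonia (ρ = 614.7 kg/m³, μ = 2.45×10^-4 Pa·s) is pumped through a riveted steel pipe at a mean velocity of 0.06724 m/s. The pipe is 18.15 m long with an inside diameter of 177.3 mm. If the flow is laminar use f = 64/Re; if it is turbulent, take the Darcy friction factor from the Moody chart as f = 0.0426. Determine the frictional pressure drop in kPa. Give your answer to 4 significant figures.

ΔP ≈ 0.006060 kPa

Reynolds number Re = ρVD/μ = 614.7 · 0.06724 · 0.1773 / 0.000245 = 2.991e+04.
Re > 4000 → turbulent; use the Moody-chart value f = 0.0426.
Darcy-Weisbach: ΔP = f(L/D)(ρV²/2) = 0.0426·(18.15/0.1773)·(614.7·0.06724²/2) = 0.0426·102.4·1.39 = 6.06 Pa.
ΔP = 6.06 Pa = 0.006060 kPa.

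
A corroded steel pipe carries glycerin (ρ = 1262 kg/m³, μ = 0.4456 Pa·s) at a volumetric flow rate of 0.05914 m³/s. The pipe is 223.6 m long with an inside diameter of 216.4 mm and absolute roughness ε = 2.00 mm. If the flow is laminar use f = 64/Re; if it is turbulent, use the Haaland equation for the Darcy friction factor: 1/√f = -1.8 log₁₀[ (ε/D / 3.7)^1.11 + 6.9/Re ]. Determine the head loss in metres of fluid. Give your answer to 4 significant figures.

Cross-sectional area A = πD²/4 = π(0.2164)²/4 = 0.03678 m²; mean velocity V = Q/A = 0.05914/0.03678 = 1.608 m/s.
Reynolds number Re = ρVD/μ = 1262 · 1.608 · 0.2164 / 0.446 = 985.5.
Re < 2300 → laminar flow, so f = 64/Re = 64/985.5 = 0.06494 (the turbulent correlation is not needed).
Darcy-Weisbach: ΔP = f(L/D)(ρV²/2) = 0.06494·(223.6/0.2164)·(1262·1.608²/2) = 0.06494·1033·1631 = 1.095e+05 Pa.
Head loss h_f = ΔP/(ρg) = 1.095e+05/(1262·9.81) = 8.843 m.

h_f ≈ 8.843 m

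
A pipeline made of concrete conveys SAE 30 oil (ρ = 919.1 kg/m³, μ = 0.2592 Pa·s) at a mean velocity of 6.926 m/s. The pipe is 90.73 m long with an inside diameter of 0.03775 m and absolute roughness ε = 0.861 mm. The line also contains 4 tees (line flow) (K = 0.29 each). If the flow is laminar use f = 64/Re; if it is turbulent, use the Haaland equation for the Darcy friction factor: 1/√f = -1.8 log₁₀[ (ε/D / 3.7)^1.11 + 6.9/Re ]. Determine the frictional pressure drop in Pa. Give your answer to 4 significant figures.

Reynolds number Re = ρVD/μ = 919.1 · 6.926 · 0.03775 / 0.259 = 927.1.
Re < 2300 → laminar flow, so f = 64/Re = 64/927.1 = 0.06903 (the turbulent correlation is not needed).
Total minor-loss coefficient ΣK = 4·0.29 = 1.16.
ΔP = [f·L/D + ΣK]·(ρV²/2) = [0.06903·90.73/0.03775 + 1.16]·(919.1·6.926²/2) = [165.9 + 1.16]·2.204e+04 = 3.683e+06 Pa.

ΔP ≈ 3683000 Pa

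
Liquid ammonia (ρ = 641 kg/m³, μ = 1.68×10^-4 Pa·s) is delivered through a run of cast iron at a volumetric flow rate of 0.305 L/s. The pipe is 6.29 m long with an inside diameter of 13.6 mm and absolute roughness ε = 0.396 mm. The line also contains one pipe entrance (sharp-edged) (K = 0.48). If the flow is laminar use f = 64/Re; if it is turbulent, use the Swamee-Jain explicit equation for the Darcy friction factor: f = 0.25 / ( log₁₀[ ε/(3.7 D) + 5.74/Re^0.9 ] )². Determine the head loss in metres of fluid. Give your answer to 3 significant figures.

h_f ≈ 6.03 m

Q = 0.305 L/s = 0.305/1000 = 0.000305 m³/s.
Cross-sectional area A = πD²/4 = π(0.0136)²/4 = 0.0001453 m²; mean velocity V = Q/A = 0.000305/0.0001453 = 2.1 m/s.
Reynolds number Re = ρVD/μ = 641 · 2.1 · 0.0136 / 0.000168 = 1.089e+05.
Re > 4000 → turbulent. Relative roughness ε/D = 0.000396/0.0136 = 0.0291. Swamee-Jain: f = 0.25/(log₁₀[0.0291/3.7 + 5.74/1.089e+05^0.9])² = 0.25/(log₁₀[0.00787 + 0.000168])² = 0.25/(-2.095)² = 0.05697.
Total minor-loss coefficient ΣK = 1·0.48 = 0.48.
ΔP = [f·L/D + ΣK]·(ρV²/2) = [0.05697·6.29/0.0136 + 0.48]·(641·2.1²/2) = [26.35 + 0.48]·1413 = 3.79e+04 Pa.
Head loss h_f = ΔP/(ρg) = 3.79e+04/(641·9.81) = 6.03 m.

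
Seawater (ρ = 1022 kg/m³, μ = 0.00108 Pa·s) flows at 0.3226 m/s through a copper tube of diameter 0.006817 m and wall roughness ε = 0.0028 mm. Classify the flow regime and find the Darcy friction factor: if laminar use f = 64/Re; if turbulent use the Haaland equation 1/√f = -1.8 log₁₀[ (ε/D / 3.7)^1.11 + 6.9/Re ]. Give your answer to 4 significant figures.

Re = ρVD/μ = 1022·0.3226·0.006817/0.00108 = 2081.
Re < 2300 → laminar, so f = 64/Re = 0.03075 (roughness is irrelevant in laminar flow).

f ≈ 0.03075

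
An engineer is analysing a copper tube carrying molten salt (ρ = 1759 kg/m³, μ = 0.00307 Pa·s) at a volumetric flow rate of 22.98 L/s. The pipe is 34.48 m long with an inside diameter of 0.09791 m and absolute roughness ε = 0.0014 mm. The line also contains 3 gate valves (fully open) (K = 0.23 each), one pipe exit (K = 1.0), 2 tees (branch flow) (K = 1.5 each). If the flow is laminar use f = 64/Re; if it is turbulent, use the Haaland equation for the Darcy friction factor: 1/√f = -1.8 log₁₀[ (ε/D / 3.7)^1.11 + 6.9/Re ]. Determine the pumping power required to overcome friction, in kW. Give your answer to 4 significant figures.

P ≈ 1.948 kW

Q = 22.98 L/s = 22.98/1000 = 0.02298 m³/s.
Cross-sectional area A = πD²/4 = π(0.09791)²/4 = 0.007529 m²; mean velocity V = Q/A = 0.02298/0.007529 = 3.052 m/s.
Reynolds number Re = ρVD/μ = 1759 · 3.052 · 0.09791 / 0.00307 = 1.712e+05.
Re > 4000 → turbulent. Relative roughness ε/D = 1.4e-06/0.09791 = 1.43e-05. Haaland: 1/√f = -1.8 log₁₀[(1.43e-05/3.7)^1.11 + 6.9/1.712e+05] = -1.8 log₁₀[9.81e-07 + 4.03e-05] = 7.892, so f = 0.01606.
Total minor-loss coefficient ΣK = 3·0.23 + 1·1 + 2·1.5 = 4.69.
ΔP = [f·L/D + ΣK]·(ρV²/2) = [0.01606·34.48/0.09791 + 4.69]·(1759·3.052²/2) = [5.655 + 4.69]·8193 = 8.475e+04 Pa.
Pumping power P = QΔP = 0.02298·8.475e+04 = 1947.7 W = 1.948 kW.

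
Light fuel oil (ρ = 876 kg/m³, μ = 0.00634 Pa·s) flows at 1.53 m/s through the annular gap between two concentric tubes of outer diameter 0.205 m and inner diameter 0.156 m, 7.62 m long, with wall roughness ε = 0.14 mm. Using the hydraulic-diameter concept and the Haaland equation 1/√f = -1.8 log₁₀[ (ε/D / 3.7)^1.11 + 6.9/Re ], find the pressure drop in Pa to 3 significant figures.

Hydraulic diameter D_h = 4A/P = D_o - D_i = 0.205 - 0.156 = 0.049 m.
Re = ρVD_h/μ = 876·1.53·0.049/0.00634 = 1.036e+04.
ε/D_h = 0.00014/0.049 = 0.00286; Haaland gives 1/√f = -1.8 log₁₀[0.000351+0.000666] = 5.387, so f = 0.03446.
ΔP = f(L/D_h)(ρV²/2) = 0.03446·7.62/0.049·1025 = 5495 Pa.

ΔP ≈ 5500 Pa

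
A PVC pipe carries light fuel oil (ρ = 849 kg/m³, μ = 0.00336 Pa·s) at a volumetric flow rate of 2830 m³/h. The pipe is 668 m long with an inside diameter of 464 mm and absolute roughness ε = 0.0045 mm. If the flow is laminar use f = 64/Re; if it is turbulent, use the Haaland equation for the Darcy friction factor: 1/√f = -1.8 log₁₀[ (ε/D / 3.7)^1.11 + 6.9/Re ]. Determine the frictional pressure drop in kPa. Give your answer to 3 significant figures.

Q = 2830 m³/h = 2830/3600 = 0.7861 m³/s.
Cross-sectional area A = πD²/4 = π(0.464)²/4 = 0.1691 m²; mean velocity V = Q/A = 0.7861/0.1691 = 4.649 m/s.
Reynolds number Re = ρVD/μ = 849 · 4.649 · 0.464 / 0.00336 = 5.451e+05.
Re > 4000 → turbulent. Relative roughness ε/D = 4.5e-06/0.464 = 9.7e-06. Haaland: 1/√f = -1.8 log₁₀[(9.7e-06/3.7)^1.11 + 6.9/5.451e+05] = -1.8 log₁₀[6.38e-07 + 1.27e-05] = 8.777, so f = 0.01298.
Darcy-Weisbach: ΔP = f(L/D)(ρV²/2) = 0.01298·(668/0.464)·(849·4.649²/2) = 0.01298·1440·9175 = 1.714e+05 Pa.
ΔP = 1.714e+05 Pa = 171 kPa.

ΔP ≈ 171 kPa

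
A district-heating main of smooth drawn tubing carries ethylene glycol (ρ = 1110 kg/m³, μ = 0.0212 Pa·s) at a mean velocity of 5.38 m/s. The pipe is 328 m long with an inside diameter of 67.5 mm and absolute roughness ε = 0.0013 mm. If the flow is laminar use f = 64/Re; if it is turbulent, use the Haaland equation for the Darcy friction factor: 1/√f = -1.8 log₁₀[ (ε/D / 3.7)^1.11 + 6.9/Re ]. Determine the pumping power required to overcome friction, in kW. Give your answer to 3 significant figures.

Reynolds number Re = ρVD/μ = 1110 · 5.38 · 0.0675 / 0.0212 = 1.901e+04.
Re > 4000 → turbulent. Relative roughness ε/D = 1.3e-06/0.0675 = 1.93e-05. Haaland: 1/√f = -1.8 log₁₀[(1.93e-05/3.7)^1.11 + 6.9/1.901e+04] = -1.8 log₁₀[1.37e-06 + 0.000363] = 6.189, so f = 0.0261.
Darcy-Weisbach: ΔP = f(L/D)(ρV²/2) = 0.0261·(328/0.0675)·(1110·5.38²/2) = 0.0261·4859·1.606e+04 = 2.038e+06 Pa.
Q = V·A = 5.38·0.003578 = 0.01925 m³/s.
Pumping power P = QΔP = 0.01925·2.038e+06 = 39230 W = 39.2 kW.

P ≈ 39.2 kW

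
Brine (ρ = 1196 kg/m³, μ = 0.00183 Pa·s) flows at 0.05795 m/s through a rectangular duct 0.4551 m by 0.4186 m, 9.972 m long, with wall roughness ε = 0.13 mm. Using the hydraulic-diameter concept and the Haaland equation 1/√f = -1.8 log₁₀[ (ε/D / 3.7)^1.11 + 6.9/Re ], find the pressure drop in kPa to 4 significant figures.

Hydraulic diameter D_h = 4A/P = 4·(0.4551·0.4186)/(2·(0.4551+0.4186)) = 0.762/1.747 = 0.4361 m.
Re = ρVD_h/μ = 1196·0.05795·0.4361/0.00183 = 1.652e+04.
ε/D_h = 0.00013/0.4361 = 0.000298; Haaland gives 1/√f = -1.8 log₁₀[2.86e-05+0.000418] = 6.031, so f = 0.0275.
ΔP = f(L/D_h)(ρV²/2) = 0.0275·9.972/0.4361·2.008 = 1.263 Pa.
ΔP = 0.001263 kPa.

ΔP ≈ 0.001263 kPa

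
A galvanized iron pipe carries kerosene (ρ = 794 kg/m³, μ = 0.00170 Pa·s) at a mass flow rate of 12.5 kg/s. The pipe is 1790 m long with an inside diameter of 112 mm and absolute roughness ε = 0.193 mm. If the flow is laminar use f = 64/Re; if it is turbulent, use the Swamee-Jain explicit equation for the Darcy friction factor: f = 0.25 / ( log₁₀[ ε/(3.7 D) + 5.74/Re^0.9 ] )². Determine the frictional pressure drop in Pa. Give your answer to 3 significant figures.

A = πD²/4 = π(0.112)²/4 = 0.009852 m²; mean velocity V = ṁ/(ρA) = 12.5/(794 · 0.009852) = 1.598 m/s.
Reynolds number Re = ρVD/μ = 794 · 1.598 · 0.112 / 0.0017 = 8.359e+04.
Re > 4000 → turbulent. Relative roughness ε/D = 0.000193/0.112 = 0.00172. Swamee-Jain: f = 0.25/(log₁₀[0.00172/3.7 + 5.74/8.359e+04^0.9])² = 0.25/(log₁₀[0.000466 + 0.000213])² = 0.25/(-3.168)² = 0.02491.
Darcy-Weisbach: ΔP = f(L/D)(ρV²/2) = 0.02491·(1790/0.112)·(794·1.598²/2) = 0.02491·1.598e+04·1014 = 4.035e+05 Pa.

ΔP ≈ 404000 Pa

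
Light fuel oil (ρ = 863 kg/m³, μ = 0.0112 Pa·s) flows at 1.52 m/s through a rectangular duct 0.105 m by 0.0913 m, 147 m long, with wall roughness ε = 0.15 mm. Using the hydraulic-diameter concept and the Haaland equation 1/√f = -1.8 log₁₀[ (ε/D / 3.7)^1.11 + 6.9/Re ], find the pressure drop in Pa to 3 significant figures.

ΔP ≈ 47900 Pa

Hydraulic diameter D_h = 4A/P = 4·(0.105·0.0913)/(2·(0.105+0.0913)) = 0.03835/0.3926 = 0.09767 m.
Re = ρVD_h/μ = 863·1.52·0.09767/0.0112 = 1.144e+04.
ε/D_h = 0.00015/0.09767 = 0.00154; Haaland gives 1/√f = -1.8 log₁₀[0.000176+0.000603] = 5.595, so f = 0.03195.
ΔP = f(L/D_h)(ρV²/2) = 0.03195·147/0.09767·996.9 = 4.793e+04 Pa.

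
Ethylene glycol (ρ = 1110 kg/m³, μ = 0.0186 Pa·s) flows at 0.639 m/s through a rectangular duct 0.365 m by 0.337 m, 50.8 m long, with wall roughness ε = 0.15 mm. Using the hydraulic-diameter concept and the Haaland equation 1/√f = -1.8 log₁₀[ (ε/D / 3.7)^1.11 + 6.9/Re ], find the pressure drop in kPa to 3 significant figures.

ΔP ≈ 0.958 kPa

Hydraulic diameter D_h = 4A/P = 4·(0.365·0.337)/(2·(0.365+0.337)) = 0.492/1.404 = 0.3504 m.
Re = ρVD_h/μ = 1110·0.639·0.3504/0.0186 = 1.336e+04.
ε/D_h = 0.00015/0.3504 = 0.000428; Haaland gives 1/√f = -1.8 log₁₀[4.27e-05+0.000516] = 5.855, so f = 0.02917.
ΔP = f(L/D_h)(ρV²/2) = 0.02917·50.8/0.3504·226.6 = 958.4 Pa.
ΔP = 0.958 kPa.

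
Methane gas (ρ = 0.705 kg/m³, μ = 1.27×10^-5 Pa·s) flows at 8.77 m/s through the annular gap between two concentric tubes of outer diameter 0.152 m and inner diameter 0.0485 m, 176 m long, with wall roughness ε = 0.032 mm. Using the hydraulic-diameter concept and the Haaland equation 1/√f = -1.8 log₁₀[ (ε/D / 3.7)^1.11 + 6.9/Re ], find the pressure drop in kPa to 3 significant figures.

ΔP ≈ 0.997 kPa

Hydraulic diameter D_h = 4A/P = D_o - D_i = 0.152 - 0.0485 = 0.1035 m.
Re = ρVD_h/μ = 0.705·8.77·0.1035/1.27e-05 = 5.039e+04.
ε/D_h = 3.2e-05/0.1035 = 0.000309; Haaland gives 1/√f = -1.8 log₁₀[2.97e-05+0.000137] = 6.801, so f = 0.02162.
ΔP = f(L/D_h)(ρV²/2) = 0.02162·176/0.1035·27.11 = 996.9 Pa.
ΔP = 0.997 kPa.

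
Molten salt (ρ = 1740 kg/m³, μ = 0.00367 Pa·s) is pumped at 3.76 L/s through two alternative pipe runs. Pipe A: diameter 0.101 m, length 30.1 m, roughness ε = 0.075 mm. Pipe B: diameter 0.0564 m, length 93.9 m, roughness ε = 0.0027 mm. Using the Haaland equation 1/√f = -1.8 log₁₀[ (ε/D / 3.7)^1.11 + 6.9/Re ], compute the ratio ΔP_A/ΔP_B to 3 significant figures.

ΔP_A/ΔP_B ≈ 0.0211

Pipe A: V = Q/A = 0.00376/0.008012 = 0.4693 m/s; Re = 2.247e+04; ε/D = 0.000743; Haaland → f = 0.02648; ΔP_A = f(L/D)(ρV²/2) = 1512 Pa.
Pipe B: V = Q/A = 0.00376/0.002498 = 1.505 m/s; Re = 4.024e+04; ε/D = 4.79e-05; Haaland → f = 0.02187; ΔP_B = f(L/D)(ρV²/2) = 7.176e+04 Pa.
ΔP_A/ΔP_B = 1512/7.176e+04 = 0.0211.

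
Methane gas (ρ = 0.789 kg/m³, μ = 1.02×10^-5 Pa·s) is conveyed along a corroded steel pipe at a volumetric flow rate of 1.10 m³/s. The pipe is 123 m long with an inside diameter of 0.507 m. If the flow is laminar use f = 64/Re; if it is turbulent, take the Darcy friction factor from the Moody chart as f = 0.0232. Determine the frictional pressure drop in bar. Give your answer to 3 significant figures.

ΔP ≈ 6.59×10^-4 bar

Cross-sectional area A = πD²/4 = π(0.507)²/4 = 0.2019 m²; mean velocity V = Q/A = 1.1/0.2019 = 5.449 m/s.
Reynolds number Re = ρVD/μ = 0.789 · 5.449 · 0.507 / 1.02e-05 = 2.137e+05.
Re > 4000 → turbulent; use the Moody-chart value f = 0.0232.
Darcy-Weisbach: ΔP = f(L/D)(ρV²/2) = 0.0232·(123/0.507)·(0.789·5.449²/2) = 0.0232·242.6·11.71 = 65.92 Pa.
ΔP = 65.92 Pa = 6.59×10^-4 bar.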